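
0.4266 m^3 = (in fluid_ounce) 1.443e+04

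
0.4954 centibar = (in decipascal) 4954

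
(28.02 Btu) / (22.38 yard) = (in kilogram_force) 147.3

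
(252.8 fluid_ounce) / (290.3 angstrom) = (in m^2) 2.575e+05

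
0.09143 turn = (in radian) 0.5745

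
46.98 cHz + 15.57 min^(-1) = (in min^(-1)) 43.76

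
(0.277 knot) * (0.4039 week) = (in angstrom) 3.481e+14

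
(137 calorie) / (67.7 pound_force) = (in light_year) 2.012e-16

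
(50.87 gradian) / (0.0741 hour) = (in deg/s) 0.1716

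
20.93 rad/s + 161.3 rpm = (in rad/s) 37.82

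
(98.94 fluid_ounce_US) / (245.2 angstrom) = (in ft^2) 1.284e+06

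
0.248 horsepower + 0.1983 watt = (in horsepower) 0.2483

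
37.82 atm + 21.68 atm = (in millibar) 6.029e+04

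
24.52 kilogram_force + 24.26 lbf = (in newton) 348.4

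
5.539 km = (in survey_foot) 1.817e+04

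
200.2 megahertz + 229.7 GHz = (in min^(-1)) 1.379e+13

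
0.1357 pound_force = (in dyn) 6.036e+04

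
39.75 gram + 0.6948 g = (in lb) 0.08917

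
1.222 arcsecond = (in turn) 9.429e-07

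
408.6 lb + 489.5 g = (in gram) 1.858e+05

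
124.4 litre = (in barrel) 0.7825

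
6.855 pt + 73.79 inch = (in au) 1.254e-11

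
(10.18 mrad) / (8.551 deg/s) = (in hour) 1.895e-05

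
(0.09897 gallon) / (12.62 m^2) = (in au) 1.984e-16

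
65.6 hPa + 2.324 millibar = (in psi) 0.9852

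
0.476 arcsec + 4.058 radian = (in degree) 232.5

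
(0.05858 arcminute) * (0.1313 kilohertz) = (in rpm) 0.02137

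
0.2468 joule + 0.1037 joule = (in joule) 0.3505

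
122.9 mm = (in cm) 12.29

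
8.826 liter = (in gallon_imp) 1.941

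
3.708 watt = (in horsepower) 0.004973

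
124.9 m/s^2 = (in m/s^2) 124.9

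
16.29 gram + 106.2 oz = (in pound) 6.673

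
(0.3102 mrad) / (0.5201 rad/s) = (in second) 0.0005964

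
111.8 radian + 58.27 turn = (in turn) 76.06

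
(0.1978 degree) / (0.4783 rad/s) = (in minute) 0.0001203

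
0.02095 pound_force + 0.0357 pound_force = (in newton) 0.252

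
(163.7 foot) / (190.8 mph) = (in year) 1.855e-08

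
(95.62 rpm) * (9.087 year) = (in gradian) 1.827e+11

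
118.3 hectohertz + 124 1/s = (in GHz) 1.195e-05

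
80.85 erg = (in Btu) 7.663e-09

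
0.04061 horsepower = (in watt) 30.28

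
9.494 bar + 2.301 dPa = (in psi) 137.7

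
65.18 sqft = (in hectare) 0.0006055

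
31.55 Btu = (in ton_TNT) 7.956e-06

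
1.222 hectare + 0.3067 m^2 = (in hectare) 1.222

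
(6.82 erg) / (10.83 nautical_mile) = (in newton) 3.4e-11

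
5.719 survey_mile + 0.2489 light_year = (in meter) 2.355e+15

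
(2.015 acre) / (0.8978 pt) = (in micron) 2.575e+13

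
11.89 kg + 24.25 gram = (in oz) 420.3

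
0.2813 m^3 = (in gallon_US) 74.31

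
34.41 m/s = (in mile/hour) 76.97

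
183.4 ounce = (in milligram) 5.199e+06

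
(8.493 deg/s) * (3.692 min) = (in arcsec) 6.773e+06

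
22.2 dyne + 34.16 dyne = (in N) 0.0005636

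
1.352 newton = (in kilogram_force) 0.1379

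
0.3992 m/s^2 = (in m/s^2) 0.3992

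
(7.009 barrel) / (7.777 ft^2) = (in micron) 1.542e+06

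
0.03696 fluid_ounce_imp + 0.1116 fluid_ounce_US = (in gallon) 0.001149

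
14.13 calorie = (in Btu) 0.05603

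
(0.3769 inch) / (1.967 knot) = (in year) 3e-10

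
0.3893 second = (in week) 6.437e-07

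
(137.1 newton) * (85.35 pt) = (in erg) 4.128e+07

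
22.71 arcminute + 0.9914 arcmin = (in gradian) 0.4389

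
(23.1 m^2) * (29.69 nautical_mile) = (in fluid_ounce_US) 4.295e+10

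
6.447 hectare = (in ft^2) 6.939e+05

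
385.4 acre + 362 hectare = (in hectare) 518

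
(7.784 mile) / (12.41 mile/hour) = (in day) 0.02613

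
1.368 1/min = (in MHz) 2.28e-08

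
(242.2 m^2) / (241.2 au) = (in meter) 6.712e-12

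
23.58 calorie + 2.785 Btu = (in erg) 3.037e+10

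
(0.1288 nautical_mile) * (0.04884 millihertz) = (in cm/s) 1.165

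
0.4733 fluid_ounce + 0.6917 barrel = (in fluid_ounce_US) 3719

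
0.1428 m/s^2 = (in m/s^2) 0.1428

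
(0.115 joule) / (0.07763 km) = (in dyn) 148.1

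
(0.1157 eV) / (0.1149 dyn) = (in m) 1.613e-14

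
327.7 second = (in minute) 5.462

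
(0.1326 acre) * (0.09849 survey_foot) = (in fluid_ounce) 5.447e+05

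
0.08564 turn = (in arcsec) 1.11e+05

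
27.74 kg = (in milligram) 2.774e+07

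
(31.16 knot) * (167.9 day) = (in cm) 2.325e+10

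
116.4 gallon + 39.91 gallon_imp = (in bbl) 3.913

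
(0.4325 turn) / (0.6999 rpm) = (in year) 1.176e-06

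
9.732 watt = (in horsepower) 0.01305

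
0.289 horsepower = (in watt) 215.5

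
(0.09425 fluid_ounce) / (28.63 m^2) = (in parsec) 3.155e-24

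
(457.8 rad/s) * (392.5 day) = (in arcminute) 5.337e+13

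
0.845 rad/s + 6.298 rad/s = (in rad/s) 7.143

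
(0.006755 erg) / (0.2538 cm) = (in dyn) 0.02662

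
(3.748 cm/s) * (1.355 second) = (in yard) 0.05554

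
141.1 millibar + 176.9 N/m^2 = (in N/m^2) 1.429e+04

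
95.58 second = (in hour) 0.02655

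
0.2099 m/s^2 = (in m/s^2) 0.2099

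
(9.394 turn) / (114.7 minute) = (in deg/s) 0.4914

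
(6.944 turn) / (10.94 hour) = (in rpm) 0.01058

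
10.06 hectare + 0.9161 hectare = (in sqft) 1.181e+06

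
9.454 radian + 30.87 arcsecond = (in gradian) 601.9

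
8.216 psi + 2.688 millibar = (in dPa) 5.692e+05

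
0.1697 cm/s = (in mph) 0.003796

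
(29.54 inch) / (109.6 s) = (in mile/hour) 0.01531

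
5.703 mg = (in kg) 5.703e-06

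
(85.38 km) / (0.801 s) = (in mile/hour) 2.384e+05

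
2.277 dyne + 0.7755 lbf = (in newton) 3.45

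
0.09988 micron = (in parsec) 3.237e-24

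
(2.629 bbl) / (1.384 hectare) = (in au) 2.019e-16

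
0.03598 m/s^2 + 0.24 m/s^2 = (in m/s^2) 0.276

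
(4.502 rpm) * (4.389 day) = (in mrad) 1.788e+08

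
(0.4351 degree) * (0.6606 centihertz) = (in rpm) 0.000479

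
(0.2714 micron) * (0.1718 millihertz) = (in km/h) 1.679e-10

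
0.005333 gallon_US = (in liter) 0.02019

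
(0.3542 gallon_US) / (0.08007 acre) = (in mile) 2.571e-09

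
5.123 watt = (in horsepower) 0.00687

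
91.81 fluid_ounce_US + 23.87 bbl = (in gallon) 1003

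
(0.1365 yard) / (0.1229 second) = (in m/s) 1.016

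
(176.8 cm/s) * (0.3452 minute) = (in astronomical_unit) 2.448e-10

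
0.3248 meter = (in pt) 920.7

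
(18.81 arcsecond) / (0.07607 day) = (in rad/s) 1.388e-08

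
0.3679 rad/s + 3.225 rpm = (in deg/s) 40.43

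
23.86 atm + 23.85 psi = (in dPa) 2.582e+07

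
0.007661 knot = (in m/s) 0.003941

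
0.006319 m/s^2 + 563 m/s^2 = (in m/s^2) 563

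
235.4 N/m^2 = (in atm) 0.002323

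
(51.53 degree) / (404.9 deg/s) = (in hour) 3.535e-05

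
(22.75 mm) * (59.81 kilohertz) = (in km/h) 4898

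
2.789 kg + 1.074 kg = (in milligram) 3.863e+06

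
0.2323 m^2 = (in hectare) 2.323e-05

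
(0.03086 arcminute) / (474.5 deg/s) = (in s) 1.084e-06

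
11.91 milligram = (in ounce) 0.0004201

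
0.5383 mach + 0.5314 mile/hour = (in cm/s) 1.835e+04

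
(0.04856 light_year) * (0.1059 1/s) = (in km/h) 1.751e+14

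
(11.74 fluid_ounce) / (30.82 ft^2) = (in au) 8.106e-16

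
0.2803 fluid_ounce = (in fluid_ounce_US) 0.2803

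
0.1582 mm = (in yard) 0.000173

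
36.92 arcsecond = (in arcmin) 0.6153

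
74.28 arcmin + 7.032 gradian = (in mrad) 132.1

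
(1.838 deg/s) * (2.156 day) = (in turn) 951.1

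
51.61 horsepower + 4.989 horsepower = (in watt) 4.221e+04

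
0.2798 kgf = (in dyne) 2.744e+05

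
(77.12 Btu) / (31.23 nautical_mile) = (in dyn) 1.407e+05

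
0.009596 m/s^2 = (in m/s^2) 0.009596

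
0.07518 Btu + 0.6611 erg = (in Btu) 0.07518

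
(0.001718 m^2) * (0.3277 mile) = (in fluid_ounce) 3.064e+04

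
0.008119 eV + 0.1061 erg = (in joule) 1.061e-08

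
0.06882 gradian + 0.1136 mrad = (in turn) 0.0001901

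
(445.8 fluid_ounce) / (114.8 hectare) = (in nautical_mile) 6.201e-12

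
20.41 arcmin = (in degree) 0.3402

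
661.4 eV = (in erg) 1.06e-09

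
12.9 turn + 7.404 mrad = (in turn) 12.9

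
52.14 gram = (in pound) 0.1149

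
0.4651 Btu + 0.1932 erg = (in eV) 3.063e+21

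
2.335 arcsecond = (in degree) 0.0006486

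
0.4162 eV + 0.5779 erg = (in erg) 0.5779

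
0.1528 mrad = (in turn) 2.432e-05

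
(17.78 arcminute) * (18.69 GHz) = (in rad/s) 9.666e+07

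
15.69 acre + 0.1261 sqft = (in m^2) 6.35e+04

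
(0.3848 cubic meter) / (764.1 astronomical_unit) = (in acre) 8.318e-19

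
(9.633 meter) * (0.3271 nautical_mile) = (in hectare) 0.5836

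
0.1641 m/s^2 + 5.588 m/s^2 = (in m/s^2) 5.752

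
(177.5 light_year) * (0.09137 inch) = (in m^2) 3.897e+15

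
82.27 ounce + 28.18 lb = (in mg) 1.511e+07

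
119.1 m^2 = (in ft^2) 1282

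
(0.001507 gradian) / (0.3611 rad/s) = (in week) 1.084e-10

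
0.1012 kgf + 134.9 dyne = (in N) 0.9938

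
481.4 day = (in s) 4.159e+07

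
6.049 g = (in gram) 6.049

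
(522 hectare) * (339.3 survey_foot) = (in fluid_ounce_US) 1.825e+13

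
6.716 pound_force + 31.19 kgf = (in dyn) 3.357e+07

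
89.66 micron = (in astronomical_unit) 5.993e-16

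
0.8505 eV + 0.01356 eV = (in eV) 0.8641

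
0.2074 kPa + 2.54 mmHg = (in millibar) 5.46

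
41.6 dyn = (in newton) 0.000416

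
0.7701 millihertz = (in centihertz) 0.07701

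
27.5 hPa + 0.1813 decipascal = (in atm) 0.02714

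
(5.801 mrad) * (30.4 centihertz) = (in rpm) 0.01684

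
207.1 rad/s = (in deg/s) 1.187e+04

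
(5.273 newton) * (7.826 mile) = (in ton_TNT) 1.587e-05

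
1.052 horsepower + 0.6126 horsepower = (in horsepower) 1.665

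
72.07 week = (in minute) 7.265e+05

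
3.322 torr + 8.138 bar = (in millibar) 8142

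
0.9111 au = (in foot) 4.472e+11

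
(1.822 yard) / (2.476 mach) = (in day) 2.287e-08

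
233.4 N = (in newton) 233.4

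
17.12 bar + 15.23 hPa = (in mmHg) 1.285e+04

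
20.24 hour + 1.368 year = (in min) 7.202e+05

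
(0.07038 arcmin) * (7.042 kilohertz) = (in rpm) 1.377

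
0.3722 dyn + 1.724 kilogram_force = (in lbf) 3.801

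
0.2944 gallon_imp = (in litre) 1.338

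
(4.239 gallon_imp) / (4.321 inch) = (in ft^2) 1.89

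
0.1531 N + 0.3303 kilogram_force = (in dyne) 3.392e+05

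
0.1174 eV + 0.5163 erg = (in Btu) 4.894e-11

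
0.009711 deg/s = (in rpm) 0.001618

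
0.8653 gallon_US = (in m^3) 0.003276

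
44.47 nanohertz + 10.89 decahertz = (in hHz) 1.089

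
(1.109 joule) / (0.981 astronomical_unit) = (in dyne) 7.557e-07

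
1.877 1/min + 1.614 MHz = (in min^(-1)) 9.684e+07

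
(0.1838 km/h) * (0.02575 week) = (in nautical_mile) 0.4293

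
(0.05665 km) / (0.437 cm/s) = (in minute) 216.1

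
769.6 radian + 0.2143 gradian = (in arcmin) 2.646e+06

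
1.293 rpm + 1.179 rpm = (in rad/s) 0.2589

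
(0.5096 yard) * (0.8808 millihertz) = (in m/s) 0.0004104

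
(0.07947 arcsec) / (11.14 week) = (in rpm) 5.461e-13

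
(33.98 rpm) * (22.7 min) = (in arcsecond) 9.997e+08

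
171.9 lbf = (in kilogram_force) 77.97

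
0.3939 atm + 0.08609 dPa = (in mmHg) 299.4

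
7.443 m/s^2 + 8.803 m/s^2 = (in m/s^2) 16.25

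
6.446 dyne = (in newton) 6.446e-05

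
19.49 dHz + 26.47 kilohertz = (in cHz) 2.647e+06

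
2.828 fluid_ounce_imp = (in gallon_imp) 0.01767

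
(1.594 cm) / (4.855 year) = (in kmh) 3.748e-10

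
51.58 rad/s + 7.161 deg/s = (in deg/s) 2962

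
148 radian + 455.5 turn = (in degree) 1.725e+05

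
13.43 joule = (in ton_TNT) 3.21e-09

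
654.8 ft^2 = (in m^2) 60.83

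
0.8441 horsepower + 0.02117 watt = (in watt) 629.5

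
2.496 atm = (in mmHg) 1897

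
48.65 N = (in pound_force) 10.94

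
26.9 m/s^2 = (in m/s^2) 26.9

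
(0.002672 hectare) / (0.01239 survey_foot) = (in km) 7.075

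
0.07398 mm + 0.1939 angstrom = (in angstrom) 7.398e+05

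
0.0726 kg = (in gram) 72.6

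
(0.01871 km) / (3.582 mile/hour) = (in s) 11.68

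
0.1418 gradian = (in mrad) 2.227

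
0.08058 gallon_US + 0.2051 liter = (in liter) 0.5101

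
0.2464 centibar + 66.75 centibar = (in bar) 0.67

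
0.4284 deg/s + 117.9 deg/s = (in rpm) 19.72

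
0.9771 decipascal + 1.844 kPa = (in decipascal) 1.844e+04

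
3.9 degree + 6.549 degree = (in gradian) 11.61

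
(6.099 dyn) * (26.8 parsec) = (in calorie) 1.205e+13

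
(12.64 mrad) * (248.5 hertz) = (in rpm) 29.99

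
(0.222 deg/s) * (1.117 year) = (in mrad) 1.365e+08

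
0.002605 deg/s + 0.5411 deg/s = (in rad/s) 0.009489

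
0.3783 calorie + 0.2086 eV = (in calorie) 0.3783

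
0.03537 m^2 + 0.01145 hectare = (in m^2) 114.5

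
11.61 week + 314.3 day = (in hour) 9494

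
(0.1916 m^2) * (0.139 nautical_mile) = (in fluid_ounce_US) 1.668e+06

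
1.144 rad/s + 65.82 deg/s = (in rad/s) 2.293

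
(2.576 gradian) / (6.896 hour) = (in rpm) 1.556e-05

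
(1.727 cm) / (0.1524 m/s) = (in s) 0.1133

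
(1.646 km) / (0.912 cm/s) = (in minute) 3008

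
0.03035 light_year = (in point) 8.139e+17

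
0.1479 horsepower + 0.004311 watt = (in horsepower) 0.1479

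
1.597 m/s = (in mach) 0.00469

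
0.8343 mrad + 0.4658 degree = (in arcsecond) 1849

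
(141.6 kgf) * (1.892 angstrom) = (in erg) 2.627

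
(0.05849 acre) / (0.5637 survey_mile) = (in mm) 260.9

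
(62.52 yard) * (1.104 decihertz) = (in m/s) 6.311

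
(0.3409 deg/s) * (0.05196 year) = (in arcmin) 3.352e+07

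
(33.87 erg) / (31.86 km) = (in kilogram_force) 1.084e-11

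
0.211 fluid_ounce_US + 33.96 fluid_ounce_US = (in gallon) 0.267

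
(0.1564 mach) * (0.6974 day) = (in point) 9.096e+09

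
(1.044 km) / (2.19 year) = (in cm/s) 0.001512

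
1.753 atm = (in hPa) 1776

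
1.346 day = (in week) 0.1923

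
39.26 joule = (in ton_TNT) 9.383e-09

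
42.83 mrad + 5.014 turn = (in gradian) 2008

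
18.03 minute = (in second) 1082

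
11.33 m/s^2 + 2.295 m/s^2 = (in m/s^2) 13.62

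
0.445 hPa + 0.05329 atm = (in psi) 0.7896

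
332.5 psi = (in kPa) 2293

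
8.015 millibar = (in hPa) 8.015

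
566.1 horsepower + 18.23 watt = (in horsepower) 566.1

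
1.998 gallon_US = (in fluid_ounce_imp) 266.2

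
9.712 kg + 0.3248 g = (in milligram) 9.712e+06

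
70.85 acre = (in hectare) 28.67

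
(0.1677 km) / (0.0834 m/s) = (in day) 0.02327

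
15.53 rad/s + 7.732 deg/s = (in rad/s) 15.66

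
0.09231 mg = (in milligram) 0.09231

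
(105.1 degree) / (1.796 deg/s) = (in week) 9.676e-05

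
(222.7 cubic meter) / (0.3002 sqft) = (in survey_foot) 2.62e+04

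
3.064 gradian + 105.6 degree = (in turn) 0.301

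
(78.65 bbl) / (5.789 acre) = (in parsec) 1.73e-20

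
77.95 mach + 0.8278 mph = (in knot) 5.159e+04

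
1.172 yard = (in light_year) 1.133e-16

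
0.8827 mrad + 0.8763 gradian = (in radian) 0.01465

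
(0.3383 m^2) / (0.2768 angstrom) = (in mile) 7.594e+06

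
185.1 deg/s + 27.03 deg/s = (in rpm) 35.35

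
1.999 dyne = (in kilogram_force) 2.038e-06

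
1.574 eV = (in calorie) 6.027e-20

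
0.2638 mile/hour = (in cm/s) 11.79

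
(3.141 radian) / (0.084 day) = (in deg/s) 0.0248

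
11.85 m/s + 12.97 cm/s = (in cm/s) 1198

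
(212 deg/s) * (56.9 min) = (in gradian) 8.042e+05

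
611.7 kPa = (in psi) 88.72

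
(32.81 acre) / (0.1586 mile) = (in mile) 0.3232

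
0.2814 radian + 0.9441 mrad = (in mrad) 282.3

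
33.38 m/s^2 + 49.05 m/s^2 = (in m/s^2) 82.43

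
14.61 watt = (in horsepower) 0.01959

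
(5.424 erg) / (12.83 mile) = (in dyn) 2.627e-06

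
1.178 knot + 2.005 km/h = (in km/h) 4.187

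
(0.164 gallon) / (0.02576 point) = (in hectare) 0.006831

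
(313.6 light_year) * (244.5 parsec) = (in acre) 5.531e+33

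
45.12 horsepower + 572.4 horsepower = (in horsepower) 617.5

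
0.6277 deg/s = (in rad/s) 0.01096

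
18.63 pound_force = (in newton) 82.87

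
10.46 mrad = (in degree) 0.5993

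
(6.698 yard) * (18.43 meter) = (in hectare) 0.01129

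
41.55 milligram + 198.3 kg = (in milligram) 1.983e+08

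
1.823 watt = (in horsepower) 0.002445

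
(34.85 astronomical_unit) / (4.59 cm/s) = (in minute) 1.893e+12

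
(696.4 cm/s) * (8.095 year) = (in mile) 1.105e+06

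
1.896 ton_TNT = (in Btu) 7.519e+06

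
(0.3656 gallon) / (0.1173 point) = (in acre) 0.008264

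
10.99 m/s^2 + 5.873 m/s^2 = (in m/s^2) 16.86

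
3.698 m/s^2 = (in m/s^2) 3.698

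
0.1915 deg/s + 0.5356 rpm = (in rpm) 0.5675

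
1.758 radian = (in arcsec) 3.626e+05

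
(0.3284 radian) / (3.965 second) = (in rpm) 0.7909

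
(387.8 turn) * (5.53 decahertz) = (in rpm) 1.287e+06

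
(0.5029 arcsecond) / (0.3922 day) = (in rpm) 6.871e-10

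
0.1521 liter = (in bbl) 0.0009567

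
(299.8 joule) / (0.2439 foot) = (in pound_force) 906.6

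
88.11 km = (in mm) 8.811e+07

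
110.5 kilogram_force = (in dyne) 1.084e+08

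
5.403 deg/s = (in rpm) 0.9005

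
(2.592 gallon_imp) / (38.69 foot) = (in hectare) 9.992e-08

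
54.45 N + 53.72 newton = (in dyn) 1.082e+07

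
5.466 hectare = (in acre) 13.51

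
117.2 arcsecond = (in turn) 9.043e-05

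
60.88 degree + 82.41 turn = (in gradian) 3.303e+04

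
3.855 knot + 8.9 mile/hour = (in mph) 13.34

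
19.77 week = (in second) 1.196e+07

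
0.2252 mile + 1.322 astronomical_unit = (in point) 5.606e+14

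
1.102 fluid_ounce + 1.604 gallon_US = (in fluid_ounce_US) 206.4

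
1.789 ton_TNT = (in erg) 7.485e+16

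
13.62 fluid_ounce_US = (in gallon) 0.1064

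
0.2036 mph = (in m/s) 0.09102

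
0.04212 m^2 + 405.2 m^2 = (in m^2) 405.2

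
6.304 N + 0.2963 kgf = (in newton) 9.21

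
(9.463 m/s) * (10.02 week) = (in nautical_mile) 3.096e+04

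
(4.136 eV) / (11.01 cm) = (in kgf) 6.137e-19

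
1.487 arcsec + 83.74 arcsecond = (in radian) 0.0004132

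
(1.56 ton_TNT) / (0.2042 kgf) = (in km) 3.259e+06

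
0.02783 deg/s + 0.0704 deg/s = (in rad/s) 0.001714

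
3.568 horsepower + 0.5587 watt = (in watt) 2661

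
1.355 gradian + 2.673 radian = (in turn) 0.4288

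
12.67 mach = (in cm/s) 4.314e+05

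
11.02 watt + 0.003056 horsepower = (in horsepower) 0.01783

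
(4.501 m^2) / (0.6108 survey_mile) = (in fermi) 4.579e+12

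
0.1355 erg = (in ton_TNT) 3.239e-18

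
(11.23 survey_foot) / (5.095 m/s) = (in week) 1.111e-06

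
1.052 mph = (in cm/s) 47.03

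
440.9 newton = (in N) 440.9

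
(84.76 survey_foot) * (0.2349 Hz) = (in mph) 13.58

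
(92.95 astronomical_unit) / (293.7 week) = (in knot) 1.522e+05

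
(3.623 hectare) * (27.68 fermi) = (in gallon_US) 2.649e-07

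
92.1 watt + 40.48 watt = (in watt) 132.6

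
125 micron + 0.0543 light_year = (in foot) 1.685e+15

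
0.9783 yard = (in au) 5.98e-12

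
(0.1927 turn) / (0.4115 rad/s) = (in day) 3.405e-05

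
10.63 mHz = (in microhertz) 1.063e+04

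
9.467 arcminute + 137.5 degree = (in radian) 2.403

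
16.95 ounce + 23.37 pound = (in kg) 11.08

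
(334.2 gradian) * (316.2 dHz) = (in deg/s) 9511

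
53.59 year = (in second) 1.69e+09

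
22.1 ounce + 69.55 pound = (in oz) 1135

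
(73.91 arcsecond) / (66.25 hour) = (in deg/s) 8.608e-08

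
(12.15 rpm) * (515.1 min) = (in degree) 2.253e+06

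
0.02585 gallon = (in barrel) 0.0006155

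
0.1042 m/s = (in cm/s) 10.42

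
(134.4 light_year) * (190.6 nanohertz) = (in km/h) 8.725e+11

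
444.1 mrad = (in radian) 0.4441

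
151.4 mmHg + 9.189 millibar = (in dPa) 2.11e+05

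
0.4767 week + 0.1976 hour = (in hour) 80.28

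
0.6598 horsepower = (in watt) 492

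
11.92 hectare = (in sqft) 1.283e+06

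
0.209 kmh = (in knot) 0.1129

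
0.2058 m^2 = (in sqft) 2.215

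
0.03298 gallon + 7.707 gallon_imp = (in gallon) 9.289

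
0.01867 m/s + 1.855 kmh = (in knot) 1.038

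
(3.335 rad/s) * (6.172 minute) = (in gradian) 7.862e+04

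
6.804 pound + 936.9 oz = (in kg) 29.65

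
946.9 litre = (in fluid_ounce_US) 3.202e+04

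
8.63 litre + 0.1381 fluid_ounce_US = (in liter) 8.634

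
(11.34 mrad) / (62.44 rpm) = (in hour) 4.817e-07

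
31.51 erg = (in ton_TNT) 7.531e-16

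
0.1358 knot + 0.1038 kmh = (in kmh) 0.3553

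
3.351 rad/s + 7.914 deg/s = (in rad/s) 3.489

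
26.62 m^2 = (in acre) 0.006578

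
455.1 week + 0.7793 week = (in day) 3191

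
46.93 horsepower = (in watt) 3.5e+04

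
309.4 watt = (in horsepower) 0.4149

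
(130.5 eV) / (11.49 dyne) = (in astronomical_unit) 1.216e-24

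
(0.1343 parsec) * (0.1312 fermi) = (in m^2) 0.5437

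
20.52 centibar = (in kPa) 20.52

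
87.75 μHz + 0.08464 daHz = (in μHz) 8.465e+05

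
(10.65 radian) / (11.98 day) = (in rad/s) 1.029e-05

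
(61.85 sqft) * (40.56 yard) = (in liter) 2.131e+05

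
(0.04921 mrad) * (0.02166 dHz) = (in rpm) 1.018e-06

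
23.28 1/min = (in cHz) 38.8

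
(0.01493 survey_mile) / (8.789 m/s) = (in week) 4.52e-06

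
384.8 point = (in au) 9.074e-13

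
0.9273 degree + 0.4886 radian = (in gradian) 32.14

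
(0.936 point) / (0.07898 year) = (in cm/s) 1.326e-08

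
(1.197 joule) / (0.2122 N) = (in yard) 6.169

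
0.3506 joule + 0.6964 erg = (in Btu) 0.0003323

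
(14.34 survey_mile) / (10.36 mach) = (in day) 7.572e-05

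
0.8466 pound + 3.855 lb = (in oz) 75.23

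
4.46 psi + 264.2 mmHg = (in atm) 0.6511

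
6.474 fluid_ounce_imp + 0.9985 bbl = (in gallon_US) 41.99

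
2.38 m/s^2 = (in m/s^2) 2.38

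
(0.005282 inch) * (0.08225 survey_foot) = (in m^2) 3.363e-06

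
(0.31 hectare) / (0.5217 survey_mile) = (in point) 1.047e+04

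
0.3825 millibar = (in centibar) 0.03825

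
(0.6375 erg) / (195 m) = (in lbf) 7.35e-11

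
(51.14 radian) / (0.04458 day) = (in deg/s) 0.7607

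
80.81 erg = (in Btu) 7.659e-09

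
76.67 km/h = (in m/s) 21.3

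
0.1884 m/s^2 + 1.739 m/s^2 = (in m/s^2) 1.927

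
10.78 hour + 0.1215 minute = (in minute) 646.9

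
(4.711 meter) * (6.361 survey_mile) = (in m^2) 4.823e+04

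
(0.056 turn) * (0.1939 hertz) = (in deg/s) 3.909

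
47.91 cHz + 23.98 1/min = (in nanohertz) 8.788e+08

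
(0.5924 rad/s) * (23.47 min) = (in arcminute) 2.868e+06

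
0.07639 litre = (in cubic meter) 7.639e-05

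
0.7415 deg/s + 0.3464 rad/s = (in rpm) 3.431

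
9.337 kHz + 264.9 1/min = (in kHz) 9.341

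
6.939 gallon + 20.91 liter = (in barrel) 0.2967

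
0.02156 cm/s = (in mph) 0.0004823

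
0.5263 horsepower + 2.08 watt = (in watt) 394.5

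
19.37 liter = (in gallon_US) 5.117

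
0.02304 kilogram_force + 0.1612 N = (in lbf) 0.08703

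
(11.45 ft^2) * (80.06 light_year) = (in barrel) 5.068e+18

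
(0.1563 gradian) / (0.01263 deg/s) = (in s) 11.14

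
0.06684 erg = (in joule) 6.684e-09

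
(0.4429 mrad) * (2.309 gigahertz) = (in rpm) 9.766e+06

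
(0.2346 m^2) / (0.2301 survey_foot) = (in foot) 10.97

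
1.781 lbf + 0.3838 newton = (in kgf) 0.847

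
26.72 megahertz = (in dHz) 2.672e+08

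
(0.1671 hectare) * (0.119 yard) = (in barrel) 1144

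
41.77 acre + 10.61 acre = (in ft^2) 2.282e+06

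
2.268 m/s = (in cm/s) 226.8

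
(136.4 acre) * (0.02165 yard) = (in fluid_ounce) 3.695e+08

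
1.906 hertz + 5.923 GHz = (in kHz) 5.923e+06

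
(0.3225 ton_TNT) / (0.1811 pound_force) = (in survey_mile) 1.041e+06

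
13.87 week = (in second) 8.389e+06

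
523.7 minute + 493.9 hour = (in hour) 502.6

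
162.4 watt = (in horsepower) 0.2178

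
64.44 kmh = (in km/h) 64.44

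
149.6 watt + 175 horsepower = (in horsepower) 175.2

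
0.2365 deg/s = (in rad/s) 0.004128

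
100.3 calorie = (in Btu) 0.3978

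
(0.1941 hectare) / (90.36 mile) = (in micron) 1.335e+04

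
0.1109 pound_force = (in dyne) 4.933e+04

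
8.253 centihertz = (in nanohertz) 8.253e+07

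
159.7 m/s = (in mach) 0.469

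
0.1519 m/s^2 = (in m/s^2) 0.1519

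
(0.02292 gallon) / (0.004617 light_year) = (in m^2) 1.986e-18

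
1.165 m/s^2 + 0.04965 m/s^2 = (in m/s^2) 1.215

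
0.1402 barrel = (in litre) 22.29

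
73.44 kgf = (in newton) 720.2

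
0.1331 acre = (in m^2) 538.6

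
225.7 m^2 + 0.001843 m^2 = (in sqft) 2429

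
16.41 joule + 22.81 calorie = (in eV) 6.981e+20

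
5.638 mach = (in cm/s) 1.92e+05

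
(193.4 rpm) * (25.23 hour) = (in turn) 2.928e+05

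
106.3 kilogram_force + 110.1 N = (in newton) 1153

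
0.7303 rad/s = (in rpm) 6.974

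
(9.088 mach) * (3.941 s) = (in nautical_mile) 6.585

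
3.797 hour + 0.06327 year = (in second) 2.009e+06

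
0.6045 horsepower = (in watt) 450.8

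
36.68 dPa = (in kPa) 0.003668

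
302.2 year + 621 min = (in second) 9.53e+09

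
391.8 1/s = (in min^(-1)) 2.351e+04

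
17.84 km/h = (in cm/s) 495.6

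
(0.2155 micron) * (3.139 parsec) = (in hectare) 2.087e+06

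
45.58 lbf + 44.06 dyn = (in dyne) 2.028e+07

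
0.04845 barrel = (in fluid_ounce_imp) 271.1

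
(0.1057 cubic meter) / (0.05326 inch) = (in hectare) 0.007813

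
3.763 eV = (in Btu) 5.714e-22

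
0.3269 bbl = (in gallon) 13.73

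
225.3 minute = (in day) 0.1565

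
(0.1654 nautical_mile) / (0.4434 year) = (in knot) 4.258e-05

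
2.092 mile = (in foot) 1.105e+04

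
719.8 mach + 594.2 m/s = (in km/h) 8.845e+05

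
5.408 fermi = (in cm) 5.408e-13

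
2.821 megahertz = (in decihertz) 2.821e+07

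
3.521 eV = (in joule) 5.641e-19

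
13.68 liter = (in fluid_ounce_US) 462.6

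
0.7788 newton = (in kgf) 0.07942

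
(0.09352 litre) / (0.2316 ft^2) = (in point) 12.32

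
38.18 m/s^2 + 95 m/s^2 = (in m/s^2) 133.2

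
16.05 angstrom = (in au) 1.073e-20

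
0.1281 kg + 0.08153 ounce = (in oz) 4.6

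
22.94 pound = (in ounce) 367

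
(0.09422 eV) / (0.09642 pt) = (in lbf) 9.977e-17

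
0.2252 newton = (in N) 0.2252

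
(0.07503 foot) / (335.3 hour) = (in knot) 3.683e-08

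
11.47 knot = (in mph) 13.2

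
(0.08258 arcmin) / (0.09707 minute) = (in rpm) 3.939e-05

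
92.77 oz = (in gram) 2630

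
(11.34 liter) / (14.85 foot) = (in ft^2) 0.02697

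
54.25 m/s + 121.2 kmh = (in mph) 196.7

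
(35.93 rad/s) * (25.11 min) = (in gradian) 3.446e+06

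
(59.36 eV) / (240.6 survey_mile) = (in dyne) 2.456e-18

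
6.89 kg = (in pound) 15.19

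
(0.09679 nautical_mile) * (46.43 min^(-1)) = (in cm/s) 1.387e+04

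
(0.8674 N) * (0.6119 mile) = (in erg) 8.542e+09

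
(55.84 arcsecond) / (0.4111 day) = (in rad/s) 7.622e-09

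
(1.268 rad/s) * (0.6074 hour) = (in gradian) 1.765e+05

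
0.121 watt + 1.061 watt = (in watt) 1.182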